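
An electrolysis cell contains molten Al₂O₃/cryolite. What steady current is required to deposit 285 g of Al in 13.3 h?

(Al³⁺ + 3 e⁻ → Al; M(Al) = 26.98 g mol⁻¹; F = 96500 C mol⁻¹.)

63.9 A

n(Al) = 285 / 26.98 = 10.56 mol.
n(e⁻) = 3 × 10.56 = 31.69 mol.
Q = n(e⁻)·F = 31.69 × 96500 = 3058000 C.
I = Q/t = 3058000 / 47880 s = 63.9 A.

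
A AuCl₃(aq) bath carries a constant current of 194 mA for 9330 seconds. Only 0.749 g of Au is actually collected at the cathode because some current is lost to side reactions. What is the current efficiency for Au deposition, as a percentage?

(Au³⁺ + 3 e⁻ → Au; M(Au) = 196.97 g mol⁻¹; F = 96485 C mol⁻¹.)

Q = I·t = 0.1940 × 9330.0 = 1810 C; n(e⁻) = 1810/96485 = 0.01876 mol.
Theoretical n(Au) = n(e⁻)/3 = 0.006253 mol, i.e. m_theo = 0.006253 × 196.97 = 1.232 g.
Efficiency = m_actual / m_theo = 0.749 / 1.232 = 60.8 %.

60.8 %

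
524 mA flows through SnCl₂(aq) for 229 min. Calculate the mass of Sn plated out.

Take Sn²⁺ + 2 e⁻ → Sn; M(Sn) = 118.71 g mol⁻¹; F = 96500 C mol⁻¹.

4.43 g

Q = I·t = 0.5240 A × 13740 s = 7200 C.
n(e⁻) = Q/F = 7200 / 96500 = 0.07461 mol.
Sn²⁺ + 2 e⁻ → Sn, so n(Sn) = n(e⁻)/2 = 0.03730 mol.
m = n·M = 0.03730 × 118.71 = 4.43 g.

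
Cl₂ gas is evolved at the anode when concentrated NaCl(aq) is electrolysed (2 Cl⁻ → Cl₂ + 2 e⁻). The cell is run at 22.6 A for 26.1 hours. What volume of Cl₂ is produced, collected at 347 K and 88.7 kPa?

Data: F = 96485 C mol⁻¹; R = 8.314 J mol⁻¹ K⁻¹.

Q = I·t = 22.60 A × 93960 s = 2123000 C.
n(e⁻) = Q/F = 2123000 / 96485 = 22.01 mol.
2 electrons are transferred per Cl₂ molecule, so n(Cl₂) = 22.01 / 2 = 11.00 mol.
V = nRT/P = (11.00 × 8.314 × 347) / (88.7 × 10³ Pa) = 0.358 m³ = 358 L.

358 L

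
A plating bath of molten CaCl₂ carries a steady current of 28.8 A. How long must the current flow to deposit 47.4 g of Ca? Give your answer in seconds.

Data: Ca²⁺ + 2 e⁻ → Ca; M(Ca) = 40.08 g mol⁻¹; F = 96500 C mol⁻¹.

7930 s

n(Ca) = m/M = 47.4 / 40.08 = 1.183 mol.
Each Ca atom requires 2 electrons, so n(e⁻) = 2 × 1.183 = 2.365 mol.
Q = n(e⁻)·F = 2.365 × 96500 = 228200 C.
t = Q/I = 228200 / 28.80 A = 7925 s.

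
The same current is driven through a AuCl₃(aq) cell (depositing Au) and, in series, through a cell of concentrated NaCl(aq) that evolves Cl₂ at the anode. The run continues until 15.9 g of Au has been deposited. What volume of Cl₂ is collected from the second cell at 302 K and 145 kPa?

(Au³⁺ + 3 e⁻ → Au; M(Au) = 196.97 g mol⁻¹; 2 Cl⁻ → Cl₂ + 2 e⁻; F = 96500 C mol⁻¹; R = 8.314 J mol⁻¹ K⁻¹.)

2.10 L

n(Au) = 15.9 / 196.97 = 0.08072 mol, so n(e⁻) = 3 × 0.08072 = 0.2422 mol.
The cells are in series, so the same 0.2422 mol of electrons passes through the second cell.
2 Cl⁻ → Cl₂ + 2 e⁻ — 2 mol e⁻ per mol Cl₂, so n(Cl₂) = 0.2422/2 = 0.1211 mol.
V = nRT/P = (0.1211 × 8.314 × 302) / (145 × 10³) = 0.00210 m³ = 2.10 L.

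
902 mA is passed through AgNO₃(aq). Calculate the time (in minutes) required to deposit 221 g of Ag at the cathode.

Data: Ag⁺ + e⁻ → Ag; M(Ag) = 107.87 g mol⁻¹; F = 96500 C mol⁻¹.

3650 min

n(Ag) = m/M = 221 / 107.87 = 2.049 mol.
Each Ag atom requires 1 electron, so n(e⁻) = 1 × 2.049 = 2.049 mol.
Q = n(e⁻)·F = 2.049 × 96500 = 197700 C.
t = Q/I = 197700 / 0.9020 A = 219200 s = 3650 min.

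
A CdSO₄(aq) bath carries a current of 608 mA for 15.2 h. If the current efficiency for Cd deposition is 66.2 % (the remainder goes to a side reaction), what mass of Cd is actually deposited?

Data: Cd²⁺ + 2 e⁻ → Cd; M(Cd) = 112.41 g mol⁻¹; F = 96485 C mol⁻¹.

Q = I·t = 0.6080 × 54720 = 33270 C.
n(e⁻) = 33270/96485 = 0.3448 mol; theoretically n(Cd) = 0.3448/2 = 0.1724 mol, m_theo = 19.38 g.
At 66.2 % efficiency, m_actual = 0.662 × 19.38 = 12.8 g.

12.8 g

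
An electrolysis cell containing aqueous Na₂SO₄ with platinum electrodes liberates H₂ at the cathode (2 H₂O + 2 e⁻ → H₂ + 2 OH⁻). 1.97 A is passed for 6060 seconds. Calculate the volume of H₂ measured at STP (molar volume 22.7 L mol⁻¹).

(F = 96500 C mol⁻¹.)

1.40 L

Q = I·t = 1.970 A × 6060.0 s = 11940 C.
n(e⁻) = Q/F = 11940 / 96500 = 0.1237 mol.
2 electrons are transferred per H₂ molecule, so n(H₂) = 0.1237 / 2 = 0.06186 mol.
V = n × V_m = 0.06186 × 22.7 = 1.40 L.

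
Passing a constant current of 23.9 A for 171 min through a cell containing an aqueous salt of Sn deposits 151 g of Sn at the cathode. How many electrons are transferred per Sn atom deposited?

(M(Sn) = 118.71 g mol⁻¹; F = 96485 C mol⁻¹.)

2

Q = I·t = 23.90 A × 10260 s = 245200 C, so n(e⁻) = 245200/96485 = 2.541 mol.
n(Sn) deposited = 151 / 118.71 = 1.272 mol.
Electrons per atom = n(e⁻)/n(Sn) = 2.541 / 1.272 = 2.00 ≈ 2, so the ion is Sn²⁺.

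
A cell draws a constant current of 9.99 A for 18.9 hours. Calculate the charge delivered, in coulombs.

Q = I·t = 9.990 A × 68040 s = 6.80 × 10⁵ C.

6.80 × 10⁵ C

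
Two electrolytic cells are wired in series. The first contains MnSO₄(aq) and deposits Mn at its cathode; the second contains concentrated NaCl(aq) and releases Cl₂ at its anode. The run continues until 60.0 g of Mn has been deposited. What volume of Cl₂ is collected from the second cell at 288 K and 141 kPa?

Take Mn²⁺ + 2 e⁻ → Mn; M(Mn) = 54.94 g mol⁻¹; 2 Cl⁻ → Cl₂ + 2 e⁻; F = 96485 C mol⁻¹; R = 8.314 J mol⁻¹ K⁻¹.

n(Mn) = 60.0 / 54.94 = 1.092 mol, so n(e⁻) = 2 × 1.092 = 2.184 mol.
The cells are in series, so the same 2.184 mol of electrons passes through the second cell.
2 Cl⁻ → Cl₂ + 2 e⁻ — 2 mol e⁻ per mol Cl₂, so n(Cl₂) = 2.184/2 = 1.092 mol.
V = nRT/P = (1.092 × 8.314 × 288) / (141 × 10³) = 0.0185 m³ = 18.5 L.

18.5 L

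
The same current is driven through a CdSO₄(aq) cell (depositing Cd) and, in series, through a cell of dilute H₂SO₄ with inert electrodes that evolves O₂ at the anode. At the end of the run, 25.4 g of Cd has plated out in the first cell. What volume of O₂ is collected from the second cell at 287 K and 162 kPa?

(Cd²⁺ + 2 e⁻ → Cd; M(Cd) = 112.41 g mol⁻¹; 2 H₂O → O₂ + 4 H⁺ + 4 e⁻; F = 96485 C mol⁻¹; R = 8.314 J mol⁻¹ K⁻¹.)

n(Cd) = 25.4 / 112.41 = 0.2260 mol, so n(e⁻) = 2 × 0.2260 = 0.4519 mol.
The cells are in series, so the same 0.4519 mol of electrons passes through the second cell.
2 H₂O → O₂ + 4 H⁺ + 4 e⁻ — 4 mol e⁻ per mol O₂, so n(O₂) = 0.4519/4 = 0.1130 mol.
V = nRT/P = (0.1130 × 8.314 × 287) / (162 × 10³) = 0.00166 m³ = 1.66 L.

1.66 L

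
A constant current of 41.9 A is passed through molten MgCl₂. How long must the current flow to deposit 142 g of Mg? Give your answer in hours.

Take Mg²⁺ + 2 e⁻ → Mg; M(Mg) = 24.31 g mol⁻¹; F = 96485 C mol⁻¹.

7.47 h

n(Mg) = m/M = 142 / 24.31 = 5.841 mol.
Each Mg atom requires 2 electrons, so n(e⁻) = 2 × 5.841 = 11.68 mol.
Q = n(e⁻)·F = 11.68 × 96485 = 1127000 C.
t = Q/I = 1127000 / 41.90 A = 26900 s = 7.47 h.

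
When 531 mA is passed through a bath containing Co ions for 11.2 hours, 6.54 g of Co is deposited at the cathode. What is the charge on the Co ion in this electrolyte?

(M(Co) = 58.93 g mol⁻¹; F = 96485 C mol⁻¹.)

Q = I·t = 0.5310 A × 40320 s = 21410 C, so n(e⁻) = 21410/96485 = 0.2219 mol.
n(Co) deposited = 6.54 / 58.93 = 0.1110 mol.
Electrons per atom = n(e⁻)/n(Co) = 0.2219 / 0.1110 = 2.00 ≈ 2, so the ion is Co²⁺.

+2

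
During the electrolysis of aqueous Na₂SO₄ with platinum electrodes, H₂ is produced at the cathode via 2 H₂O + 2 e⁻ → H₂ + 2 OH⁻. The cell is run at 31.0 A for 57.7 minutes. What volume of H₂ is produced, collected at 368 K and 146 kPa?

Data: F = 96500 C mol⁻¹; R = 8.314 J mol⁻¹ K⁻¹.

Q = I·t = 31.00 A × 3462.0 s = 107300 C.
n(e⁻) = Q/F = 107300 / 96500 = 1.112 mol.
2 electrons are transferred per H₂ molecule, so n(H₂) = 1.112 / 2 = 0.5561 mol.
V = nRT/P = (0.5561 × 8.314 × 368) / (146 × 10³ Pa) = 0.0117 m³ = 11.7 L.

11.7 L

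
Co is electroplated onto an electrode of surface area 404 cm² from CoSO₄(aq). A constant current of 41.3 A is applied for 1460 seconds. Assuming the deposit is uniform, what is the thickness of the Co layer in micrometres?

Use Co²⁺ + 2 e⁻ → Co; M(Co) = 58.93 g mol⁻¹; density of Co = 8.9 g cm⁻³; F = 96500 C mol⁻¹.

Q = I·t = 41.30 × 1460.0 = 60300 C; n(e⁻) = 0.6248 mol.
n(Co) = n(e⁻)/2 = 0.3124 mol, so m = 0.3124 × 58.93 = 18.41 g.
Volume = m/ρ = 18.41 / 8.9 = 2.069 cm³.
Thickness = V/A = 2.069 / 404 = 0.00512 cm = 51.2 μm.

51.2 μm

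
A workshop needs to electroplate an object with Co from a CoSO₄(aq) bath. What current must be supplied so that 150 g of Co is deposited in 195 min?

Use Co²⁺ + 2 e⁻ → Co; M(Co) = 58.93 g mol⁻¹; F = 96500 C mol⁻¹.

42.0 A

n(Co) = 150 / 58.93 = 2.545 mol.
n(e⁻) = 2 × 2.545 = 5.091 mol.
Q = n(e⁻)·F = 5.091 × 96500 = 491300 C.
I = Q/t = 491300 / 11700 s = 42.0 A.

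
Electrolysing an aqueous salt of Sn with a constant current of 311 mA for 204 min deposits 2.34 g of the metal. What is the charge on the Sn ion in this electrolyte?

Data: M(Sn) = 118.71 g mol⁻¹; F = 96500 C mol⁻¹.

+2

Q = I·t = 0.3110 A × 12240 s = 3807 C, so n(e⁻) = 3807/96500 = 0.03945 mol.
n(Sn) deposited = 2.34 / 118.71 = 0.01971 mol.
Electrons per atom = n(e⁻)/n(Sn) = 0.03945 / 0.01971 = 2.00 ≈ 2, so the ion is Sn²⁺.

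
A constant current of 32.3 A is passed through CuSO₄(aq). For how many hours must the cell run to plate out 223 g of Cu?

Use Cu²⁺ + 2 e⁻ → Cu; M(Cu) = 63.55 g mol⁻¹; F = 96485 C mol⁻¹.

5.82 h

n(Cu) = m/M = 223 / 63.55 = 3.509 mol.
Each Cu atom requires 2 electrons, so n(e⁻) = 2 × 3.509 = 7.018 mol.
Q = n(e⁻)·F = 7.018 × 96485 = 677100 C.
t = Q/I = 677100 / 32.30 A = 20960 s = 5.82 h.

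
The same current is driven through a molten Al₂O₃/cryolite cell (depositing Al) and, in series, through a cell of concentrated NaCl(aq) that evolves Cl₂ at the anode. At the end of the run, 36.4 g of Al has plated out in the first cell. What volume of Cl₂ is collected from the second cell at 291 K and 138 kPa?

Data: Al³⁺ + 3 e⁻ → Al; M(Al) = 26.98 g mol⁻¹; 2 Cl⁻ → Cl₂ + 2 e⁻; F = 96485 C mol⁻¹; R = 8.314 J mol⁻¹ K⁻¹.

n(Al) = 36.4 / 26.98 = 1.349 mol, so n(e⁻) = 3 × 1.349 = 4.047 mol.
The cells are in series, so the same 4.047 mol of electrons passes through the second cell.
2 Cl⁻ → Cl₂ + 2 e⁻ — 2 mol e⁻ per mol Cl₂, so n(Cl₂) = 4.047/2 = 2.024 mol.
V = nRT/P = (2.024 × 8.314 × 291) / (138 × 10³) = 0.0355 m³ = 35.5 L.

35.5 L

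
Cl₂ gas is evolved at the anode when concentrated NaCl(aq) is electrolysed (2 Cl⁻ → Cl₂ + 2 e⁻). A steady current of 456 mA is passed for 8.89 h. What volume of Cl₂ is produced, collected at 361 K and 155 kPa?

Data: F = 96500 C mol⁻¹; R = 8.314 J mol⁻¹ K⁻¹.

1.46 L

Q = I·t = 0.4560 A × 32004 s = 14590 C.
n(e⁻) = Q/F = 14590 / 96500 = 0.1512 mol.
2 electrons are transferred per Cl₂ molecule, so n(Cl₂) = 0.1512 / 2 = 0.07562 mol.
V = nRT/P = (0.07562 × 8.314 × 361) / (155 × 10³ Pa) = 0.00146 m³ = 1.46 L.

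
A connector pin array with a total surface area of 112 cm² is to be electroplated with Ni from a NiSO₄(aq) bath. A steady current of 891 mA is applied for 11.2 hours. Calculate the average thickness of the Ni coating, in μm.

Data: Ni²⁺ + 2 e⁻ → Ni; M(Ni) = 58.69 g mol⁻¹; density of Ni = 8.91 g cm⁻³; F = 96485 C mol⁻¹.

Q = I·t = 0.8910 × 40320 = 35930 C; n(e⁻) = 0.3723 mol.
n(Ni) = n(e⁻)/2 = 0.1862 mol, so m = 0.1862 × 58.69 = 10.93 g.
Volume = m/ρ = 10.93 / 8.91 = 1.226 cm³.
Thickness = V/A = 1.226 / 112 = 0.0109 cm = 109 μm.

109 μm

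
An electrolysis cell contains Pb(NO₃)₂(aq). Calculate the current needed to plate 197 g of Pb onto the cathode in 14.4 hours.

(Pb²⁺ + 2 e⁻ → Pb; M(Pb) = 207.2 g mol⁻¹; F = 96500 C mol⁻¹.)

3.54 A

n(Pb) = 197 / 207.2 = 0.9508 mol.
n(e⁻) = 2 × 0.9508 = 1.902 mol.
Q = n(e⁻)·F = 1.902 × 96500 = 183500 C.
I = Q/t = 183500 / 51840 s = 3.54 A.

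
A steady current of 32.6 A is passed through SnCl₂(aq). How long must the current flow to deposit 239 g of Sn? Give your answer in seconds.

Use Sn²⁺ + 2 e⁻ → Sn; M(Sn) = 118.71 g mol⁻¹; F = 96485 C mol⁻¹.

11900 s

n(Sn) = m/M = 239 / 118.71 = 2.013 mol.
Each Sn atom requires 2 electrons, so n(e⁻) = 2 × 2.013 = 4.027 mol.
Q = n(e⁻)·F = 4.027 × 96485 = 388500 C.
t = Q/I = 388500 / 32.60 A = 11920 s.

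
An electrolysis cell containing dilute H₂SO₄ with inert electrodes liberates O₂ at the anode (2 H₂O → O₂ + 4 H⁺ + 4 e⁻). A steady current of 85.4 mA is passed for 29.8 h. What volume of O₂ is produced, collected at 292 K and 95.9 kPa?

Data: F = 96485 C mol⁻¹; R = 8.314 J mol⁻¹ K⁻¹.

0.601 L

Q = I·t = 0.08540 A × 107280 s = 9162 C.
n(e⁻) = Q/F = 9162 / 96485 = 0.09495 mol.
4 electrons are transferred per O₂ molecule, so n(O₂) = 0.09495 / 4 = 0.02374 mol.
V = nRT/P = (0.02374 × 8.314 × 292) / (95.9 × 10³ Pa) = 6.01 × 10⁻⁴ m³ = 0.601 L.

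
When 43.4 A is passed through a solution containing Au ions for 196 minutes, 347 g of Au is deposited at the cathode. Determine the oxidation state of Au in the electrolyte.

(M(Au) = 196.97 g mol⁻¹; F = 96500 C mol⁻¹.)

+3

Q = I·t = 43.40 A × 11760 s = 510400 C, so n(e⁻) = 510400/96500 = 5.289 mol.
n(Au) deposited = 347 / 196.97 = 1.762 mol.
Electrons per atom = n(e⁻)/n(Au) = 5.289 / 1.762 = 3.00 ≈ 3, so the ion is Au³⁺.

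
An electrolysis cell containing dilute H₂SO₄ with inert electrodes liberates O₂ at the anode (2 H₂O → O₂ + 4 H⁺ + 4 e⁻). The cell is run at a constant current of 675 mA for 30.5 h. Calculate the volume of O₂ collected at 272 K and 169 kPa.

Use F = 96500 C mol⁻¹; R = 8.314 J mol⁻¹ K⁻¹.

2.57 L

Q = I·t = 0.6750 A × 109800 s = 74120 C.
n(e⁻) = Q/F = 74120 / 96500 = 0.7680 mol.
4 electrons are transferred per O₂ molecule, so n(O₂) = 0.7680 / 4 = 0.1920 mol.
V = nRT/P = (0.1920 × 8.314 × 272) / (169 × 10³ Pa) = 0.00257 m³ = 2.57 L.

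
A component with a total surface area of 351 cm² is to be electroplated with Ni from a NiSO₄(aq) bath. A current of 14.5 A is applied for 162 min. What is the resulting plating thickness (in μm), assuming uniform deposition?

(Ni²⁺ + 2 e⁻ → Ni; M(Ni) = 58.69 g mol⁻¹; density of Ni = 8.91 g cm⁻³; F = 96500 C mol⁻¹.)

Q = I·t = 14.50 × 9720.0 = 140900 C; n(e⁻) = 1.461 mol.
n(Ni) = n(e⁻)/2 = 0.7303 mol, so m = 0.7303 × 58.69 = 42.86 g.
Volume = m/ρ = 42.86 / 8.91 = 4.810 cm³.
Thickness = V/A = 4.810 / 351 = 0.0137 cm = 137 μm.

137 μm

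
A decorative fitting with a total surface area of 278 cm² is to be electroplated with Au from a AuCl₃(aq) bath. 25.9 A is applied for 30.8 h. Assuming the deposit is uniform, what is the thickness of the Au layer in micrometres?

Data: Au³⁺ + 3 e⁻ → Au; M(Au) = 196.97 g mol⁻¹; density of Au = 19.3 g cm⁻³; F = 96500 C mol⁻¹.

3640 μm

Q = I·t = 25.90 × 110880 = 2872000 C; n(e⁻) = 29.76 mol.
n(Au) = n(e⁻)/3 = 9.920 mol, so m = 9.920 × 196.97 = 1954 g.
Volume = m/ρ = 1954 / 19.3 = 101.2 cm³.
Thickness = V/A = 101.2 / 278 = 0.364 cm = 3640 μm.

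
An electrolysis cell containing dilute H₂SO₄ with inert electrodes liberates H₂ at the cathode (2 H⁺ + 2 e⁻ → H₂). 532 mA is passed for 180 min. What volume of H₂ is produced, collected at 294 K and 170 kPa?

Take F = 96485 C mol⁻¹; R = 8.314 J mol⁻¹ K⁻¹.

Q = I·t = 0.5320 A × 10800 s = 5746 C.
n(e⁻) = Q/F = 5746 / 96485 = 0.05955 mol.
2 electrons are transferred per H₂ molecule, so n(H₂) = 0.05955 / 2 = 0.02977 mol.
V = nRT/P = (0.02977 × 8.314 × 294) / (170 × 10³ Pa) = 4.28 × 10⁻⁴ m³ = 0.428 L.

0.428 L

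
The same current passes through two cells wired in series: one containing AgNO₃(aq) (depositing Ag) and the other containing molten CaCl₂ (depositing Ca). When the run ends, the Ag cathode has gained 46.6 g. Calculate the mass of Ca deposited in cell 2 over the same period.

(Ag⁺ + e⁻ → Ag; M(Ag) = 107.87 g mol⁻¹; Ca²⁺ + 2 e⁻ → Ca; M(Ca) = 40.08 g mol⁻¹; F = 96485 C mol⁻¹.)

n(Ag) = 46.6 / 107.87 = 0.4320 mol.
Since Ag⁺ + e⁻ → Ag, n(e⁻) passed = 1 × 0.4320 = 0.4320 mol.
Cells in series carry the same charge, so the same 0.4320 mol of electrons passes through cell 2.
Ca²⁺ + 2 e⁻ → Ca, so n(Ca) = 0.4320 / 2 = 0.2160 mol.
m(Ca) = 0.2160 × 40.08 = 8.66 g.

8.66 g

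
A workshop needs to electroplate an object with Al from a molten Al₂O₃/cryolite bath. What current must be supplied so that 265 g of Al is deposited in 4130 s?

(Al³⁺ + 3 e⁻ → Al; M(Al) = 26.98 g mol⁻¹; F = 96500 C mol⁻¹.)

n(Al) = 265 / 26.98 = 9.822 mol.
n(e⁻) = 3 × 9.822 = 29.47 mol.
Q = n(e⁻)·F = 29.47 × 96500 = 2843000 C.
I = Q/t = 2843000 / 4130.0 s = 688 A.

688 A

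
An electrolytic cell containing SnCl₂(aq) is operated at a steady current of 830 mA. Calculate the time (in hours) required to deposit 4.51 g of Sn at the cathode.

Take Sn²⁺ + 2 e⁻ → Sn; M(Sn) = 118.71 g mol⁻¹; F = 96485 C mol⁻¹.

2.45 h

n(Sn) = m/M = 4.51 / 118.71 = 0.03799 mol.
Each Sn atom requires 2 electrons, so n(e⁻) = 2 × 0.03799 = 0.07598 mol.
Q = n(e⁻)·F = 0.07598 × 96485 = 7331 C.
t = Q/I = 7331 / 0.8300 A = 8833 s = 2.45 h.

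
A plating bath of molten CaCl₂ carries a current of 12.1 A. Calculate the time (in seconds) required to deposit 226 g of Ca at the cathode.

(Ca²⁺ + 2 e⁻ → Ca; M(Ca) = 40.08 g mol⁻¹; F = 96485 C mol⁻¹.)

n(Ca) = m/M = 226 / 40.08 = 5.639 mol.
Each Ca atom requires 2 electrons, so n(e⁻) = 2 × 5.639 = 11.28 mol.
Q = n(e⁻)·F = 11.28 × 96485 = 1088000 C.
t = Q/I = 1088000 / 12.10 A = 89930 s.

89900 s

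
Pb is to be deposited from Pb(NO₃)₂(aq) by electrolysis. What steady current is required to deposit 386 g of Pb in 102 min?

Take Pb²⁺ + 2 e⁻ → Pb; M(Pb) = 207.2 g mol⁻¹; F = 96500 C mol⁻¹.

n(Pb) = 386 / 207.2 = 1.863 mol.
n(e⁻) = 2 × 1.863 = 3.726 mol.
Q = n(e⁻)·F = 3.726 × 96500 = 359500 C.
I = Q/t = 359500 / 6120.0 s = 58.7 A.

58.7 A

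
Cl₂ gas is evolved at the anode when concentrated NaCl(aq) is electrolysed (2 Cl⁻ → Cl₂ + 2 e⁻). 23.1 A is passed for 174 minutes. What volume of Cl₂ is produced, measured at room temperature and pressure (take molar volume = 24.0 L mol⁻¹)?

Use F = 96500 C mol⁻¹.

30.0 L

Q = I·t = 23.10 A × 10440 s = 241200 C.
n(e⁻) = Q/F = 241200 / 96500 = 2.499 mol.
2 electrons are transferred per Cl₂ molecule, so n(Cl₂) = 2.499 / 2 = 1.250 mol.
V = n × V_m = 1.250 × 24.0 = 30.0 L.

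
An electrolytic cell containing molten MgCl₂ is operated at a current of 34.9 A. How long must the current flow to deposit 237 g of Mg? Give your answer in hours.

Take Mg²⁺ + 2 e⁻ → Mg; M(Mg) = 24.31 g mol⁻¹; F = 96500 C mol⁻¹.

15.0 h

n(Mg) = m/M = 237 / 24.31 = 9.749 mol.
Each Mg atom requires 2 electrons, so n(e⁻) = 2 × 9.749 = 19.50 mol.
Q = n(e⁻)·F = 19.50 × 96500 = 1882000 C.
t = Q/I = 1882000 / 34.90 A = 53910 s = 15.0 h.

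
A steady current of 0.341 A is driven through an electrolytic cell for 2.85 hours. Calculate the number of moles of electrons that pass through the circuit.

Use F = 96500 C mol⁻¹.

Q = I·t = 0.3410 A × 10260 s = 3499 C.
n(e⁻) = Q/F = 3499 / 96500 = 0.0363 mol.

0.0363 mol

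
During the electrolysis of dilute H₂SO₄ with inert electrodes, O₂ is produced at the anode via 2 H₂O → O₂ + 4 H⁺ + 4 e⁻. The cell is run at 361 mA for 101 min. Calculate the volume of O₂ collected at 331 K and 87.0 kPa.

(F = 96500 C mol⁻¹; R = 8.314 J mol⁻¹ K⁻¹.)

0.179 L

Q = I·t = 0.3610 A × 6060.0 s = 2188 C.
n(e⁻) = Q/F = 2188 / 96500 = 0.02267 mol.
4 electrons are transferred per O₂ molecule, so n(O₂) = 0.02267 / 4 = 0.005668 mol.
V = nRT/P = (0.005668 × 8.314 × 331) / (87.0 × 10³ Pa) = 1.79 × 10⁻⁴ m³ = 0.179 L.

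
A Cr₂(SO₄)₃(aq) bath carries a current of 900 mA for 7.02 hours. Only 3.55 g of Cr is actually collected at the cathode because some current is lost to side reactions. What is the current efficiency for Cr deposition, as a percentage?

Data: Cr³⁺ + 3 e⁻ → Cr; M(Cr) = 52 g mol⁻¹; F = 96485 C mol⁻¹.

86.9 %

Q = I·t = 0.9000 × 25272 = 22740 C; n(e⁻) = 22740/96485 = 0.2357 mol.
Theoretical n(Cr) = n(e⁻)/3 = 0.07858 mol, i.e. m_theo = 0.07858 × 52 = 4.086 g.
Efficiency = m_actual / m_theo = 3.55 / 4.086 = 86.9 %.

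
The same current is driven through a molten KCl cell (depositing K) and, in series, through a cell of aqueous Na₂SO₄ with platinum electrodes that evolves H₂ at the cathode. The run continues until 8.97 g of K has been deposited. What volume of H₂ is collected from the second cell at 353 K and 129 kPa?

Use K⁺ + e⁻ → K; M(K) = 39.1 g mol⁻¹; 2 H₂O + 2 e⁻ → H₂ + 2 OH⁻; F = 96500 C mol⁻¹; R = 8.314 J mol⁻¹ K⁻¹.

n(K) = 8.97 / 39.1 = 0.2294 mol, so n(e⁻) = 1 × 0.2294 = 0.2294 mol.
The cells are in series, so the same 0.2294 mol of electrons passes through the second cell.
2 H₂O + 2 e⁻ → H₂ + 2 OH⁻ — 2 mol e⁻ per mol H₂, so n(H₂) = 0.2294/2 = 0.1147 mol.
V = nRT/P = (0.1147 × 8.314 × 353) / (129 × 10³) = 0.00261 m³ = 2.61 L.

2.61 L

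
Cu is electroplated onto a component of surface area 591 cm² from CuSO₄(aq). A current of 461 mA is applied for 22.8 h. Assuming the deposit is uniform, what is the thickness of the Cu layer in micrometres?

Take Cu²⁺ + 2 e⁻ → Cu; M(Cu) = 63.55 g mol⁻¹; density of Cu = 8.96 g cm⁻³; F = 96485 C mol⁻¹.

23.5 μm

Q = I·t = 0.4610 × 82080 = 37840 C; n(e⁻) = 0.3922 mol.
n(Cu) = n(e⁻)/2 = 0.1961 mol, so m = 0.1961 × 63.55 = 12.46 g.
Volume = m/ρ = 12.46 / 8.96 = 1.391 cm³.
Thickness = V/A = 1.391 / 591 = 0.00235 cm = 23.5 μm.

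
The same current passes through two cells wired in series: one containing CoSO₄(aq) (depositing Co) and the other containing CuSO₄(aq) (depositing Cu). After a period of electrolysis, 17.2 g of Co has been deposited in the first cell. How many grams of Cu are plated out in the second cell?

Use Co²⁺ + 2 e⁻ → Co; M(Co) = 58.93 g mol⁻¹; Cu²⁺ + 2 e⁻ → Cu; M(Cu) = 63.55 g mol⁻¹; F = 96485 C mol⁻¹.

18.5 g

n(Co) = 17.2 / 58.93 = 0.2919 mol.
Since Co²⁺ + 2 e⁻ → Co, n(e⁻) passed = 2 × 0.2919 = 0.5837 mol.
Cells in series carry the same charge, so the same 0.5837 mol of electrons passes through cell 2.
Cu²⁺ + 2 e⁻ → Cu, so n(Cu) = 0.5837 / 2 = 0.2919 mol.
m(Cu) = 0.2919 × 63.55 = 18.5 g.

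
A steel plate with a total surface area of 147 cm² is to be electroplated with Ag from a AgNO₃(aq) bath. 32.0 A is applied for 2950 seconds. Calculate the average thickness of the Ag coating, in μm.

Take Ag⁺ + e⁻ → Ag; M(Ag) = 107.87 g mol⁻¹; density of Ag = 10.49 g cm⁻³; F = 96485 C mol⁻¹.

Q = I·t = 32.00 × 2950.0 = 94400 C; n(e⁻) = 0.9784 mol.
n(Ag) = n(e⁻)/1 = 0.9784 mol, so m = 0.9784 × 107.87 = 105.5 g.
Volume = m/ρ = 105.5 / 10.49 = 10.06 cm³.
Thickness = V/A = 10.06 / 147 = 0.0684 cm = 684 μm.

684 μm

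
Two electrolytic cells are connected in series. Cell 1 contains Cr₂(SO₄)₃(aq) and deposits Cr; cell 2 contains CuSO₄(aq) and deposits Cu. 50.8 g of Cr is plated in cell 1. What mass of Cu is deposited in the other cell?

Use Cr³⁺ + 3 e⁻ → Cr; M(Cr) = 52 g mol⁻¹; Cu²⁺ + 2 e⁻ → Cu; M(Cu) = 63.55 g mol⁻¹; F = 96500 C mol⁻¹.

93.1 g

n(Cr) = 50.8 / 52 = 0.9769 mol.
Since Cr³⁺ + 3 e⁻ → Cr, n(e⁻) passed = 3 × 0.9769 = 2.931 mol.
Cells in series carry the same charge, so the same 2.931 mol of electrons passes through cell 2.
Cu²⁺ + 2 e⁻ → Cu, so n(Cu) = 2.931 / 2 = 1.465 mol.
m(Cu) = 1.465 × 63.55 = 93.1 g.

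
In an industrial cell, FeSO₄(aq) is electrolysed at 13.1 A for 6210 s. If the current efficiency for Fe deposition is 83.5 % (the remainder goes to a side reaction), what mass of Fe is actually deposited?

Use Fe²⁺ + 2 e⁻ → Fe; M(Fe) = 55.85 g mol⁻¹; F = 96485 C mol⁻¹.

Q = I·t = 13.10 × 6210.0 = 81350 C.
n(e⁻) = 81350/96485 = 0.8431 mol; theoretically n(Fe) = 0.8431/2 = 0.4216 mol, m_theo = 23.54 g.
At 83.5 % efficiency, m_actual = 0.835 × 23.54 = 19.7 g.

19.7 g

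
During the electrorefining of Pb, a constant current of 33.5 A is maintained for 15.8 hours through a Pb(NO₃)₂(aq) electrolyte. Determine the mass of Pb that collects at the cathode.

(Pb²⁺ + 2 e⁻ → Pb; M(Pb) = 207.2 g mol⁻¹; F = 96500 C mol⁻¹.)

Q = I·t = 33.50 A × 56880 s = 1905000 C.
n(e⁻) = Q/F = 1905000 / 96500 = 19.75 mol.
Pb²⁺ + 2 e⁻ → Pb, so n(Pb) = n(e⁻)/2 = 9.873 mol.
m = n·M = 9.873 × 207.2 = 2050 g.

2050 g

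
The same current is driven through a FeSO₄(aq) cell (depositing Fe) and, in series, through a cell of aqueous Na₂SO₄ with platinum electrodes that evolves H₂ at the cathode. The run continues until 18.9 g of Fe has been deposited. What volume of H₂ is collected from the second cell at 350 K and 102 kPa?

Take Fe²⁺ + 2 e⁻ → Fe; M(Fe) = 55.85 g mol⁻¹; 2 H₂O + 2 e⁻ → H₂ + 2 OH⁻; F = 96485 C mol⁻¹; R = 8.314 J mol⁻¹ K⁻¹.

9.65 L

n(Fe) = 18.9 / 55.85 = 0.3384 mol, so n(e⁻) = 2 × 0.3384 = 0.6768 mol.
The cells are in series, so the same 0.6768 mol of electrons passes through the second cell.
2 H₂O + 2 e⁻ → H₂ + 2 OH⁻ — 2 mol e⁻ per mol H₂, so n(H₂) = 0.6768/2 = 0.3384 mol.
V = nRT/P = (0.3384 × 8.314 × 350) / (102 × 10³) = 0.00965 m³ = 9.65 L.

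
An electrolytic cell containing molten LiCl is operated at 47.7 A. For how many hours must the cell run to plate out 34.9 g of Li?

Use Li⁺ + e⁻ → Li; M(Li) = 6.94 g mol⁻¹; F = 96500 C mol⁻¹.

2.83 h

n(Li) = m/M = 34.9 / 6.94 = 5.029 mol.
Each Li atom requires 1 electron, so n(e⁻) = 1 × 5.029 = 5.029 mol.
Q = n(e⁻)·F = 5.029 × 96500 = 485300 C.
t = Q/I = 485300 / 47.70 A = 10170 s = 2.83 h.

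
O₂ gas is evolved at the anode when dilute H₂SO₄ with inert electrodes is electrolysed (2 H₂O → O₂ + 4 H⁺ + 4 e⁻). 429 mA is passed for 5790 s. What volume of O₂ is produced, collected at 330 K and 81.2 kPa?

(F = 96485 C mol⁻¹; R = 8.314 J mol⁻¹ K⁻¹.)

Q = I·t = 0.4290 A × 5790.0 s = 2484 C.
n(e⁻) = Q/F = 2484 / 96485 = 0.02574 mol.
4 electrons are transferred per O₂ molecule, so n(O₂) = 0.02574 / 4 = 0.006436 mol.
V = nRT/P = (0.006436 × 8.314 × 330) / (81.2 × 10³ Pa) = 2.17 × 10⁻⁴ m³ = 0.217 L.

0.217 L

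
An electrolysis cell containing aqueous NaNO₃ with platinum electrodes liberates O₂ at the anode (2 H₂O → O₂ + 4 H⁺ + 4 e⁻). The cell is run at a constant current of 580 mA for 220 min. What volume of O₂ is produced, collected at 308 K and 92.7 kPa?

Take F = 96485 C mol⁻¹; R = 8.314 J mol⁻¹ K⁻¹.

0.548 L

Q = I·t = 0.5800 A × 13200 s = 7656 C.
n(e⁻) = Q/F = 7656 / 96485 = 0.07935 mol.
4 electrons are transferred per O₂ molecule, so n(O₂) = 0.07935 / 4 = 0.01984 mol.
V = nRT/P = (0.01984 × 8.314 × 308) / (92.7 × 10³ Pa) = 5.48 × 10⁻⁴ m³ = 0.548 L.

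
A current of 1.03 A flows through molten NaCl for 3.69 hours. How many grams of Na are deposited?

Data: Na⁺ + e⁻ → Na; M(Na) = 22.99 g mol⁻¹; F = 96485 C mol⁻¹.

Q = I·t = 1.030 A × 13284 s = 13680 C.
n(e⁻) = Q/F = 13680 / 96485 = 0.1418 mol.
Na⁺ + e⁻ → Na, so n(Na) = n(e⁻)/1 = 0.1418 mol.
m = n·M = 0.1418 × 22.99 = 3.26 g.

3.26 g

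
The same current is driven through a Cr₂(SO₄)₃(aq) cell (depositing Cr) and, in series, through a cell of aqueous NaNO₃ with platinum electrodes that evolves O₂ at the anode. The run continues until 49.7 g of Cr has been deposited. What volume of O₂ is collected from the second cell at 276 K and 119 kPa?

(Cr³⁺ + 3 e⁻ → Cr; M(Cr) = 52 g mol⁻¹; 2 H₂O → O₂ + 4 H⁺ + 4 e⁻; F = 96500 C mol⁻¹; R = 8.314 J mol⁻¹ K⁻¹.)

n(Cr) = 49.7 / 52 = 0.9558 mol, so n(e⁻) = 3 × 0.9558 = 2.867 mol.
The cells are in series, so the same 2.867 mol of electrons passes through the second cell.
2 H₂O → O₂ + 4 H⁺ + 4 e⁻ — 4 mol e⁻ per mol O₂, so n(O₂) = 2.867/4 = 0.7168 mol.
V = nRT/P = (0.7168 × 8.314 × 276) / (119 × 10³) = 0.0138 m³ = 13.8 L.

13.8 L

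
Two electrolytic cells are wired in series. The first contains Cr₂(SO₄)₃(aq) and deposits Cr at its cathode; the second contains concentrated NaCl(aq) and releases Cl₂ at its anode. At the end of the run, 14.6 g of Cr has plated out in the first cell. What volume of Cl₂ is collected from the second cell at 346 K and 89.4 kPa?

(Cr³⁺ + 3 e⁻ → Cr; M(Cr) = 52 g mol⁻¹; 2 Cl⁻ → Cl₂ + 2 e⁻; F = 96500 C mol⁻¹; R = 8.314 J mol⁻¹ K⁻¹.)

n(Cr) = 14.6 / 52 = 0.2808 mol, so n(e⁻) = 3 × 0.2808 = 0.8423 mol.
The cells are in series, so the same 0.8423 mol of electrons passes through the second cell.
2 Cl⁻ → Cl₂ + 2 e⁻ — 2 mol e⁻ per mol Cl₂, so n(Cl₂) = 0.8423/2 = 0.4212 mol.
V = nRT/P = (0.4212 × 8.314 × 346) / (89.4 × 10³) = 0.0136 m³ = 13.6 L.

13.6 L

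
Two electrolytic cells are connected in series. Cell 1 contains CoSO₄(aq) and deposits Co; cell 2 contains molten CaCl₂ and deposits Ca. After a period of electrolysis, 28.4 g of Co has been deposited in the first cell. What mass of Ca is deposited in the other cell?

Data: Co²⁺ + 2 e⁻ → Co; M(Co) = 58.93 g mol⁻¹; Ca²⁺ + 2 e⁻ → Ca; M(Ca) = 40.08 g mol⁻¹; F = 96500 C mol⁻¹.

n(Co) = 28.4 / 58.93 = 0.4819 mol.
Since Co²⁺ + 2 e⁻ → Co, n(e⁻) passed = 2 × 0.4819 = 0.9639 mol.
Cells in series carry the same charge, so the same 0.9639 mol of electrons passes through cell 2.
Ca²⁺ + 2 e⁻ → Ca, so n(Ca) = 0.9639 / 2 = 0.4819 mol.
m(Ca) = 0.4819 × 40.08 = 19.3 g.

19.3 g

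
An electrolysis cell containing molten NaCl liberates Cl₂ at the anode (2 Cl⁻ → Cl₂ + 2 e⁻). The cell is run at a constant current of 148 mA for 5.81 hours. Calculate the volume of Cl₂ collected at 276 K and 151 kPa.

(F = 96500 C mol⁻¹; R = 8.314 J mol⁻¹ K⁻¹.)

Q = I·t = 0.1480 A × 20916 s = 3096 C.
n(e⁻) = Q/F = 3096 / 96500 = 0.03208 mol.
2 electrons are transferred per Cl₂ molecule, so n(Cl₂) = 0.03208 / 2 = 0.01604 mol.
V = nRT/P = (0.01604 × 8.314 × 276) / (151 × 10³ Pa) = 2.44 × 10⁻⁴ m³ = 0.244 L.

0.244 L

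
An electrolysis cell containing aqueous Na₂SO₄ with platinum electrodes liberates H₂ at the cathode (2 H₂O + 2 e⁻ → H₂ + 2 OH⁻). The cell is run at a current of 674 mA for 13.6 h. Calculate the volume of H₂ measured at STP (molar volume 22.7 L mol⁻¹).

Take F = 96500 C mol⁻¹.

Q = I·t = 0.6740 A × 48960 s = 33000 C.
n(e⁻) = Q/F = 33000 / 96500 = 0.3420 mol.
2 electrons are transferred per H₂ molecule, so n(H₂) = 0.3420 / 2 = 0.1710 mol.
V = n × V_m = 0.1710 × 22.7 = 3.88 L.

3.88 L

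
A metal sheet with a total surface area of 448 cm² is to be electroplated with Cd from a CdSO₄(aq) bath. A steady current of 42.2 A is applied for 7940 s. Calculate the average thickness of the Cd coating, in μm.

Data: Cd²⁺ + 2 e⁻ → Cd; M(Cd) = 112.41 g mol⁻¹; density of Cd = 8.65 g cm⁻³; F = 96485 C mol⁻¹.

504 μm

Q = I·t = 42.20 × 7940.0 = 335100 C; n(e⁻) = 3.473 mol.
n(Cd) = n(e⁻)/2 = 1.736 mol, so m = 1.736 × 112.41 = 195.2 g.
Volume = m/ρ = 195.2 / 8.65 = 22.56 cm³.
Thickness = V/A = 22.56 / 448 = 0.0504 cm = 504 μm.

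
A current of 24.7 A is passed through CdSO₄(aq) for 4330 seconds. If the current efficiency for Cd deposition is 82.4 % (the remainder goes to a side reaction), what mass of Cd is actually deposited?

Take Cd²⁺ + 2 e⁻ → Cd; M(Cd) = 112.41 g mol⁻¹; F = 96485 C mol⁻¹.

Q = I·t = 24.70 × 4330.0 = 107000 C.
n(e⁻) = 107000/96485 = 1.108 mol; theoretically n(Cd) = 1.108/2 = 0.5542 mol, m_theo = 62.30 g.
At 82.4 % efficiency, m_actual = 0.824 × 62.30 = 51.3 g.

51.3 g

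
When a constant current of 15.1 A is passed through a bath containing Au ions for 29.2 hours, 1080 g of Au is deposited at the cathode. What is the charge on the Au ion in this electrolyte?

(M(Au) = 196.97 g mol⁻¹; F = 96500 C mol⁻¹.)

+3

Q = I·t = 15.10 A × 105120 s = 1587000 C, so n(e⁻) = 1587000/96500 = 16.45 mol.
n(Au) deposited = 1080 / 196.97 = 5.483 mol.
Electrons per atom = n(e⁻)/n(Au) = 16.45 / 5.483 = 3.00 ≈ 3, so the ion is Au³⁺.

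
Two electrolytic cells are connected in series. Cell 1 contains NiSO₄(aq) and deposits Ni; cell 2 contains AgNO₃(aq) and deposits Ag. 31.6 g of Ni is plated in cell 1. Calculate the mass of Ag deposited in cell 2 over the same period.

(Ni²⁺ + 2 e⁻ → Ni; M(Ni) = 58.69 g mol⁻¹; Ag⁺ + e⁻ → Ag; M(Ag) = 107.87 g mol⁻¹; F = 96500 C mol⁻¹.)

n(Ni) = 31.6 / 58.69 = 0.5384 mol.
Since Ni²⁺ + 2 e⁻ → Ni, n(e⁻) passed = 2 × 0.5384 = 1.077 mol.
Cells in series carry the same charge, so the same 1.077 mol of electrons passes through cell 2.
Ag⁺ + e⁻ → Ag, so n(Ag) = 1.077 / 1 = 1.077 mol.
m(Ag) = 1.077 × 107.87 = 116 g.

116 g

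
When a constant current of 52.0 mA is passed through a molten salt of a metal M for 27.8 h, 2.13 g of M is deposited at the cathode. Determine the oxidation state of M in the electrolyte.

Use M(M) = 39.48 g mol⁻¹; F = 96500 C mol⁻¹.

Q = I·t = 0.05200 A × 100080 s = 5204 C, so n(e⁻) = 5204/96500 = 0.05393 mol.
n(M) deposited = 2.13 / 39.48 = 0.05395 mol.
Electrons per atom = n(e⁻)/n(M) = 0.05393 / 0.05395 = 1.00 ≈ 1, so the ion is M⁺.

+1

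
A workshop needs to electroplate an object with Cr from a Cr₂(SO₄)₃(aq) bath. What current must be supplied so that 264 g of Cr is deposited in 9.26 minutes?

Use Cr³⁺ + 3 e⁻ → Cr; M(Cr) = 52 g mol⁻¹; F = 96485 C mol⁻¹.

2640 A

n(Cr) = 264 / 52 = 5.077 mol.
n(e⁻) = 3 × 5.077 = 15.23 mol.
Q = n(e⁻)·F = 15.23 × 96485 = 1470000 C.
I = Q/t = 1470000 / 555.60 s = 2640 A.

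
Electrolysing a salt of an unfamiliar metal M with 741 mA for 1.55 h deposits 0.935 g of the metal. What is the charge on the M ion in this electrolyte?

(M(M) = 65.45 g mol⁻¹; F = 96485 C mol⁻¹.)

+3

Q = I·t = 0.7410 A × 5580.0 s = 4135 C, so n(e⁻) = 4135/96485 = 0.04285 mol.
n(M) deposited = 0.935 / 65.45 = 0.01429 mol.
Electrons per atom = n(e⁻)/n(M) = 0.04285 / 0.01429 = 3.00 ≈ 3, so the ion is M³⁺.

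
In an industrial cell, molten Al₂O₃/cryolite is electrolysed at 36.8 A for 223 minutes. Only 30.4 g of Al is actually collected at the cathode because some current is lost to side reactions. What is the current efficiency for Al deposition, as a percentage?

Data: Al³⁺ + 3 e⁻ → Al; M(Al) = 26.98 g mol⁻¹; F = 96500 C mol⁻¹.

66.2 %

Q = I·t = 36.80 × 13380 = 492400 C; n(e⁻) = 492400/96500 = 5.102 mol.
Theoretical n(Al) = n(e⁻)/3 = 1.701 mol, i.e. m_theo = 1.701 × 26.98 = 45.89 g.
Efficiency = m_actual / m_theo = 30.4 / 45.89 = 66.2 %.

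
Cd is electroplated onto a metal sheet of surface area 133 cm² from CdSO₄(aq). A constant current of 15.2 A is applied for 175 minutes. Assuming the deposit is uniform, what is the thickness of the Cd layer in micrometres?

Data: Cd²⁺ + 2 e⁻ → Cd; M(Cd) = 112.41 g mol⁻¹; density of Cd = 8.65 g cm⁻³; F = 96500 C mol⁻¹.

Q = I·t = 15.20 × 10500 = 159600 C; n(e⁻) = 1.654 mol.
n(Cd) = n(e⁻)/2 = 0.8269 mol, so m = 0.8269 × 112.41 = 92.96 g.
Volume = m/ρ = 92.96 / 8.65 = 10.75 cm³.
Thickness = V/A = 10.75 / 133 = 0.0808 cm = 808 μm.

808 μm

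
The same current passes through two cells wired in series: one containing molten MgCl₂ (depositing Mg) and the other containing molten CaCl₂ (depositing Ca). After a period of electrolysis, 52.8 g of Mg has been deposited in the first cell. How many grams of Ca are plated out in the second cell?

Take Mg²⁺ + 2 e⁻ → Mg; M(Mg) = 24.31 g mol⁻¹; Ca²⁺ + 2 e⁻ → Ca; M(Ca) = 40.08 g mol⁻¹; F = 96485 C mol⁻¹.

n(Mg) = 52.8 / 24.31 = 2.172 mol.
Since Mg²⁺ + 2 e⁻ → Mg, n(e⁻) passed = 2 × 2.172 = 4.344 mol.
Cells in series carry the same charge, so the same 4.344 mol of electrons passes through cell 2.
Ca²⁺ + 2 e⁻ → Ca, so n(Ca) = 4.344 / 2 = 2.172 mol.
m(Ca) = 2.172 × 40.08 = 87.1 g.

87.1 g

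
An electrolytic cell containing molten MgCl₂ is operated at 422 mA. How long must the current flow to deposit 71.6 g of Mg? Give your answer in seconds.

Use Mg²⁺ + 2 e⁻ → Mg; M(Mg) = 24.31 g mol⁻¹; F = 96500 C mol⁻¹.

n(Mg) = m/M = 71.6 / 24.31 = 2.945 mol.
Each Mg atom requires 2 electrons, so n(e⁻) = 2 × 2.945 = 5.891 mol.
Q = n(e⁻)·F = 5.891 × 96500 = 568400 C.
t = Q/I = 568400 / 0.4220 A = 1347000 s.

1.35 × 10⁶ s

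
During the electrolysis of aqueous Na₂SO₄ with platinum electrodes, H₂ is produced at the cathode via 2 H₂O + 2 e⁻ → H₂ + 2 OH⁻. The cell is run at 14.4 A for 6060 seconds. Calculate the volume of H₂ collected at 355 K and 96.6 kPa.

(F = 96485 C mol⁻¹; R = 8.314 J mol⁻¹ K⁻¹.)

13.8 L

Q = I·t = 14.40 A × 6060.0 s = 87260 C.
n(e⁻) = Q/F = 87260 / 96485 = 0.9044 mol.
2 electrons are transferred per H₂ molecule, so n(H₂) = 0.9044 / 2 = 0.4522 mol.
V = nRT/P = (0.4522 × 8.314 × 355) / (96.6 × 10³ Pa) = 0.0138 m³ = 13.8 L.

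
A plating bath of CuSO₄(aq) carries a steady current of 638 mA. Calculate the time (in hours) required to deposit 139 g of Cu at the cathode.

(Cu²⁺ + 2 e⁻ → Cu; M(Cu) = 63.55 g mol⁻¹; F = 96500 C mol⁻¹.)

184 h

n(Cu) = m/M = 139 / 63.55 = 2.187 mol.
Each Cu atom requires 2 electrons, so n(e⁻) = 2 × 2.187 = 4.375 mol.
Q = n(e⁻)·F = 4.375 × 96500 = 422100 C.
t = Q/I = 422100 / 0.6380 A = 661700 s = 184 h.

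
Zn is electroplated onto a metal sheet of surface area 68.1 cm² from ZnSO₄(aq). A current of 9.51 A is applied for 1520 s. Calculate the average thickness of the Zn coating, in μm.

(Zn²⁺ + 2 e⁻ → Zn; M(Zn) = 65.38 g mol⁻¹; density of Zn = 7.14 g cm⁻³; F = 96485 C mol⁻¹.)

101 μm

Q = I·t = 9.510 × 1520.0 = 14460 C; n(e⁻) = 0.1498 mol.
n(Zn) = n(e⁻)/2 = 0.07491 mol, so m = 0.07491 × 65.38 = 4.898 g.
Volume = m/ρ = 4.898 / 7.14 = 0.6859 cm³.
Thickness = V/A = 0.6859 / 68.1 = 0.0101 cm = 101 μm.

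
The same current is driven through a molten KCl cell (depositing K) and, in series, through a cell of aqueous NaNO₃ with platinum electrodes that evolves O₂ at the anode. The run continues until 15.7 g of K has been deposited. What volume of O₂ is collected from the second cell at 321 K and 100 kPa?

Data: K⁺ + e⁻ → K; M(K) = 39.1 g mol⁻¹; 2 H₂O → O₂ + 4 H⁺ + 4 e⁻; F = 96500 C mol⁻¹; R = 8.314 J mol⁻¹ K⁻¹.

2.68 L

n(K) = 15.7 / 39.1 = 0.4015 mol, so n(e⁻) = 1 × 0.4015 = 0.4015 mol.
The cells are in series, so the same 0.4015 mol of electrons passes through the second cell.
2 H₂O → O₂ + 4 H⁺ + 4 e⁻ — 4 mol e⁻ per mol O₂, so n(O₂) = 0.4015/4 = 0.1004 mol.
V = nRT/P = (0.1004 × 8.314 × 321) / (100 × 10³) = 0.00268 m³ = 2.68 L.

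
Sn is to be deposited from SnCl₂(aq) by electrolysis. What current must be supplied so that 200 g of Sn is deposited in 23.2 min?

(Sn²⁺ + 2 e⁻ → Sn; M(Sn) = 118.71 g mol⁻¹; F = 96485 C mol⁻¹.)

n(Sn) = 200 / 118.71 = 1.685 mol.
n(e⁻) = 2 × 1.685 = 3.370 mol.
Q = n(e⁻)·F = 3.370 × 96485 = 325100 C.
I = Q/t = 325100 / 1392.0 s = 234 A.

234 A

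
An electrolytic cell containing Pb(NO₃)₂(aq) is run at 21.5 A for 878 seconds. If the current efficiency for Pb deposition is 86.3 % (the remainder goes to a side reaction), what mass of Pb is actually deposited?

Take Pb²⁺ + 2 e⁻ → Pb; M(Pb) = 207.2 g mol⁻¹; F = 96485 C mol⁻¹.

17.5 g

Q = I·t = 21.50 × 878.00 = 18880 C.
n(e⁻) = 18880/96485 = 0.1956 mol; theoretically n(Pb) = 0.1956/2 = 0.09782 mol, m_theo = 20.27 g.
At 86.3 % efficiency, m_actual = 0.863 × 20.27 = 17.5 g.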